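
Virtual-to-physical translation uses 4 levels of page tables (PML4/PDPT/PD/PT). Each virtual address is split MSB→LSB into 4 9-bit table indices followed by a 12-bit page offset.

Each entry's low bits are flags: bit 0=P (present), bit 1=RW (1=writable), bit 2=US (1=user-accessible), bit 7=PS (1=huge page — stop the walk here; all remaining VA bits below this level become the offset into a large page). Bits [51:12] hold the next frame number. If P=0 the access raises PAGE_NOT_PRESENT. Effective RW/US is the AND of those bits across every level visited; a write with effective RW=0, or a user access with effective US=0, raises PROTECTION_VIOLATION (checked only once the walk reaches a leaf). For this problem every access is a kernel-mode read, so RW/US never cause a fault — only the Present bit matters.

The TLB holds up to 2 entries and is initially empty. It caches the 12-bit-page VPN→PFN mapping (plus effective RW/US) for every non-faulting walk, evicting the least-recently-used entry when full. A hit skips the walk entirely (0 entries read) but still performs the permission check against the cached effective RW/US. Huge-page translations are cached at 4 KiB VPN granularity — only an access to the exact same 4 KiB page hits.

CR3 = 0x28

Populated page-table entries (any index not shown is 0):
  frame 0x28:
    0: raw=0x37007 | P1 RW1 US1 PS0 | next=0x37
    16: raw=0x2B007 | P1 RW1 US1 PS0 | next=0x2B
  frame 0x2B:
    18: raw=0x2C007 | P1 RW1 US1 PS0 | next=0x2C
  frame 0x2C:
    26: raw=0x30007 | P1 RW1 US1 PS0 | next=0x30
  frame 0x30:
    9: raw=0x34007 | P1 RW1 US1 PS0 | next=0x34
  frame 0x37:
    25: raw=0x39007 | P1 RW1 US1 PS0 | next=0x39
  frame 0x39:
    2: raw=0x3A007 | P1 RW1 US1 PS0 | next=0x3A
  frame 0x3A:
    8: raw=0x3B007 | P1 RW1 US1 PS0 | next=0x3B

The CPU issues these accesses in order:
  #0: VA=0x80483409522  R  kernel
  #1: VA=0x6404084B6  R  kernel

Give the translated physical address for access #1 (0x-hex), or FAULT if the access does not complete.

Walk each access:
#0 VA=0x80483409522 (r,kernel):
  L0: frame=0x28 idx=16 entry=0x2B007 [P=1 RW=1 US=1 PS=0]
  L1: frame=0x2B idx=18 entry=0x2C007 [P=1 RW=1 US=1 PS=0]
  L2: frame=0x2C idx=26 entry=0x30007 [P=1 RW=1 US=1 PS=0]
  L3: frame=0x30 idx=9 entry=0x34007 [P=1 RW=1 US=1 PS=0]
  ✓ 0x34522  — 4 lookups
#1 VA=0x6404084B6 (r,kernel):
  L0: frame=0x28 idx=0 entry=0x37007 [P=1 RW=1 US=1 PS=0]
  L1: frame=0x37 idx=25 entry=0x39007 [P=1 RW=1 US=1 PS=0]
  L2: frame=0x39 idx=2 entry=0x3A007 [P=1 RW=1 US=1 PS=0]
  L3: frame=0x3A idx=8 entry=0x3B007 [P=1 RW=1 US=1 PS=0]
  ✓ 0x3B4B6  — 4 lookups

Access #1 PA: 0x3B4B6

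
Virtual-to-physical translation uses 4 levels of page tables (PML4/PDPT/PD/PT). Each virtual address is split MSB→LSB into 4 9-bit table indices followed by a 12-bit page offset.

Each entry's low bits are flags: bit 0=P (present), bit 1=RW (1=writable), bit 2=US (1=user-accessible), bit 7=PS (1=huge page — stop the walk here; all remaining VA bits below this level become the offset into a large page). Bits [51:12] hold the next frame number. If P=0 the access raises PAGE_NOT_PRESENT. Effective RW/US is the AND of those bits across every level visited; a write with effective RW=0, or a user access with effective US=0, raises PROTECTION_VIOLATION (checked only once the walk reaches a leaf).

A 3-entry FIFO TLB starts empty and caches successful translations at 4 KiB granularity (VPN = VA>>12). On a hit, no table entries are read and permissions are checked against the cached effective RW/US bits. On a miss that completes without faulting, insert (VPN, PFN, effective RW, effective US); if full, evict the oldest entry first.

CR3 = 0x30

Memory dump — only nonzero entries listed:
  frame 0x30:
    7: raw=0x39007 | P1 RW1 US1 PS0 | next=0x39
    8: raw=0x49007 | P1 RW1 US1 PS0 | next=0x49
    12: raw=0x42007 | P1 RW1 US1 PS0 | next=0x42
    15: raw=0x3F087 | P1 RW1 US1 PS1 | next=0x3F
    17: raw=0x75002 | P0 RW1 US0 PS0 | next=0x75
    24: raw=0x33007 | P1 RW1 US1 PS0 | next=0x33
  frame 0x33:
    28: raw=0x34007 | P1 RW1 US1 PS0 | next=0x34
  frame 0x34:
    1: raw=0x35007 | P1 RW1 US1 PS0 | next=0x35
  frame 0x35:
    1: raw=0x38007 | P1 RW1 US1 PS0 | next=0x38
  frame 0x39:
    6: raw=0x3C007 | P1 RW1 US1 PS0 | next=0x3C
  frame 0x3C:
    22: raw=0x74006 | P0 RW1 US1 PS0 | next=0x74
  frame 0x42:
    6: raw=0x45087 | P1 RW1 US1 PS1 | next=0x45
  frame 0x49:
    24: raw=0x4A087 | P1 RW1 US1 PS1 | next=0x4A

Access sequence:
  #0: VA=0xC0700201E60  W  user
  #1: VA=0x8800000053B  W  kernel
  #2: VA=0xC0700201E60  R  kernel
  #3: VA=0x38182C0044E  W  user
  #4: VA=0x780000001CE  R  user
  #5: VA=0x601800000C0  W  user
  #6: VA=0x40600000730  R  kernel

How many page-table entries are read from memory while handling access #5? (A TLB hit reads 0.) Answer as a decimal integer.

Per-access translation:
#0 VA=0xC0700201E60 (w,user):
  L0: frame=0x30 idx=24 entry=0x33007 [P=1 RW=1 US=1 PS=0]
  L1: frame=0x33 idx=28 entry=0x34007 [P=1 RW=1 US=1 PS=0]
  L2: frame=0x34 idx=1 entry=0x35007 [P=1 RW=1 US=1 PS=0]
  L3: frame=0x35 idx=1 entry=0x38007 [P=1 RW=1 US=1 PS=0]
  ✓ 0x38E60  — 4 lookups
#1 VA=0x8800000053B (w,kernel):
  L0: frame=0x30 idx=17 entry=0x75002 [P=0 RW=1 US=0 PS=0]
  ⇒ fault: PAGE_NOT_PRESENT  — 1 lookups
#2 VA=0xC0700201E60 (r,kernel):
  TLB hit vpn=0xC0700201 → PA=0x38E60
#3 VA=0x38182C0044E (w,user):
  L0: frame=0x30 idx=7 entry=0x39007 [P=1 RW=1 US=1 PS=0]
  L1: frame=0x39 idx=6 entry=0x3C007 [P=1 RW=1 US=1 PS=0]
  L2: frame=0x3C idx=22 entry=0x74006 [P=0 RW=1 US=1 PS=0]
  ⇒ fault: PAGE_NOT_PRESENT  — 3 lookups
#4 VA=0x780000001CE (r,user):
  L0: frame=0x30 idx=15 entry=0x3F087 [P=1 RW=1 US=1 PS=1]
  ✓ 0x3F1CE (huge @L0)  — 1 lookups
#5 VA=0x601800000C0 (w,user):
  L0: frame=0x30 idx=12 entry=0x42007 [P=1 RW=1 US=1 PS=0]
  L1: frame=0x42 idx=6 entry=0x45087 [P=1 RW=1 US=1 PS=1]
  ✓ 0x450C0 (huge @L1)  — 2 lookups
#6 VA=0x40600000730 (r,kernel):
  L0: frame=0x30 idx=8 entry=0x49007 [P=1 RW=1 US=1 PS=0]
  L1: frame=0x49 idx=24 entry=0x4A087 [P=1 RW=1 US=1 PS=1]
  ✓ 0x4A730 (huge @L1)  — 2 lookups

Entries read for #5: 2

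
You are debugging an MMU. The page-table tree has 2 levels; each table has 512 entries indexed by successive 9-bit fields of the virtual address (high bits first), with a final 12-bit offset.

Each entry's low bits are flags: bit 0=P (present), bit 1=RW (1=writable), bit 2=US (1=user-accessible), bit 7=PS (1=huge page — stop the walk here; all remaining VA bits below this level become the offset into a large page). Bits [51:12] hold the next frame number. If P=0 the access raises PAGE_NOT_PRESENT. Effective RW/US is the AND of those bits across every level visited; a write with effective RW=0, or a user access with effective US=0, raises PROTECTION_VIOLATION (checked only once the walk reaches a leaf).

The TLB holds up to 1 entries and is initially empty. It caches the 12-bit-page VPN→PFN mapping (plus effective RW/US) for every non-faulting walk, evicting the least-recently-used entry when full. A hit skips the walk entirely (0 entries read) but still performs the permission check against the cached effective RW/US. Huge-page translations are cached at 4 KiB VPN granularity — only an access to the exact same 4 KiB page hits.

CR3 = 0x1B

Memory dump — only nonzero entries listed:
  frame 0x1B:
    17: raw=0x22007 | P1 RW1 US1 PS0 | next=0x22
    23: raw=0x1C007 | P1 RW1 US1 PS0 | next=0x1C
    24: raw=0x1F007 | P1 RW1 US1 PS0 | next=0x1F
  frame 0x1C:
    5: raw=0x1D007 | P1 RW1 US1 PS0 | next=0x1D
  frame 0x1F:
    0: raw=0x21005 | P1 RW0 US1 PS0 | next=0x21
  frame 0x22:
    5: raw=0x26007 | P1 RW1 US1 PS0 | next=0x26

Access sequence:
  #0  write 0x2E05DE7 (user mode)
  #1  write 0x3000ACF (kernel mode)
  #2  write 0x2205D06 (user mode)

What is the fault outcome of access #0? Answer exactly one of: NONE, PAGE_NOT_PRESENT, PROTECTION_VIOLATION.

Per-access translation:
#0 VA=0x2E05DE7 (w,user):
  L0 @0x1B[23] → 0x1C007  P=1,RW=1,US=1,PS=0
  L1 @0x1C[5] → 0x1D007  P=1,RW=1,US=1,PS=0
  → PA=0x1DDE7  (2 entries read)
#1 VA=0x3000ACF (w,kernel):
  L0 @0x1B[24] → 0x1F007  P=1,RW=1,US=1,PS=0
  L1 @0x1F[0] → 0x21005  P=1,RW=0,US=1,PS=0
  ✗ PROTECTION_VIOLATION  [2 reads]
#2 VA=0x2205D06 (w,user):
  L0 @0x1B[17] → 0x22007  P=1,RW=1,US=1,PS=0
  L1 @0x22[5] → 0x26007  P=1,RW=1,US=1,PS=0
  → PA=0x26D06  (2 entries read)

Access #0 fault: NONE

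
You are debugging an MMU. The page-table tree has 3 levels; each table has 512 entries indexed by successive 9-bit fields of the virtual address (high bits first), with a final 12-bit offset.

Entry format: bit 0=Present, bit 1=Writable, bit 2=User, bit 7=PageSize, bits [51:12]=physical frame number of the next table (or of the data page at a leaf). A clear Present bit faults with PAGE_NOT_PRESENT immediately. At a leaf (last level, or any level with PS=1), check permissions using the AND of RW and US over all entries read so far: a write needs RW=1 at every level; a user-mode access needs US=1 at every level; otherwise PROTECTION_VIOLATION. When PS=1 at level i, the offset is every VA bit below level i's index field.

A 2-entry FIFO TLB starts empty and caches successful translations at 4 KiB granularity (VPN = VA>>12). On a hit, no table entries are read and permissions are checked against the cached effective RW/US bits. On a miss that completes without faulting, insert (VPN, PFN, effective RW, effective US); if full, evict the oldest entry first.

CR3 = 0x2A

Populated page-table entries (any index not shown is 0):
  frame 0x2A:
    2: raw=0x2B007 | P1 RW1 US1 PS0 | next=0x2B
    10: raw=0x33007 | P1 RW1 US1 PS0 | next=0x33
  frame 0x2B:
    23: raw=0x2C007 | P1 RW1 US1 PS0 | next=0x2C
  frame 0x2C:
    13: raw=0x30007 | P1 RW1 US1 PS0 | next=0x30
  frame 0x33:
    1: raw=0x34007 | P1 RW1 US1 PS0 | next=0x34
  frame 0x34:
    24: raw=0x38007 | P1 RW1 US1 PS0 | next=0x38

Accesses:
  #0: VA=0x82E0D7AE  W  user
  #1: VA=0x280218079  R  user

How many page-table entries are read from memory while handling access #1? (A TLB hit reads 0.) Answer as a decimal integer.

Walk each access:
#0 VA=0x82E0D7AE (w,user):
  L0: frame=0x2A idx=2 entry=0x2B007 [P=1 RW=1 US=1 PS=0]
  L1: frame=0x2B idx=23 entry=0x2C007 [P=1 RW=1 US=1 PS=0]
  L2: frame=0x2C idx=13 entry=0x30007 [P=1 RW=1 US=1 PS=0]
  → PA=0x307AE  (3 entries read)
#1 VA=0x280218079 (r,user):
  L0: frame=0x2A idx=10 entry=0x33007 [P=1 RW=1 US=1 PS=0]
  L1: frame=0x33 idx=1 entry=0x34007 [P=1 RW=1 US=1 PS=0]
  L2: frame=0x34 idx=24 entry=0x38007 [P=1 RW=1 US=1 PS=0]
  → PA=0x38079  (3 entries read)

Entries read for #1: 3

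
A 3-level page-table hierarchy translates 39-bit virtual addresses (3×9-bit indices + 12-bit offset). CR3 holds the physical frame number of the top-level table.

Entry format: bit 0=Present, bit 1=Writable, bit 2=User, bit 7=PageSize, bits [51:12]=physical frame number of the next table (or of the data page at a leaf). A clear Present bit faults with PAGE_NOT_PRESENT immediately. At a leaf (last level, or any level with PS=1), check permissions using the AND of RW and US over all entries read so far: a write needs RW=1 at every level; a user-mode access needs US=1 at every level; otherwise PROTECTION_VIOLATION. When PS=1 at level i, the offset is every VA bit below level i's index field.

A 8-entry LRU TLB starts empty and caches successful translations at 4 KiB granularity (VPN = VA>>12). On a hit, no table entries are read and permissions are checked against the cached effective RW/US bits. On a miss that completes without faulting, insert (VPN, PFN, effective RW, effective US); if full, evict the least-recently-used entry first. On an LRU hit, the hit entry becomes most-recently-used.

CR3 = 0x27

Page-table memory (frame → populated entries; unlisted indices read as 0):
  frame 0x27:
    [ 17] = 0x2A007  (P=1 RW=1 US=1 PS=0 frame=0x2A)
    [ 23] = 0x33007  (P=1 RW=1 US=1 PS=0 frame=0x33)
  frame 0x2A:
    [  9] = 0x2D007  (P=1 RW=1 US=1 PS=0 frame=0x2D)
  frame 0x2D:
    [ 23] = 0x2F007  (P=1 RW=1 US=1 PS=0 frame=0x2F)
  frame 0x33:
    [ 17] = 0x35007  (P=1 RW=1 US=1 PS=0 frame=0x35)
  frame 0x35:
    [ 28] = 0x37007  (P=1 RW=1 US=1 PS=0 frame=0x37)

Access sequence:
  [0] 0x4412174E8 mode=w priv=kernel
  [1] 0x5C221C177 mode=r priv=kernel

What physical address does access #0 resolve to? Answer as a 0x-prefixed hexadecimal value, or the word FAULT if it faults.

Per-access translation:
#0 VA=0x4412174E8 (w,kernel):
  L0: frame=0x27 idx=17 entry=0x2A007 [P=1 RW=1 US=1 PS=0]
  L1: frame=0x2A idx=9 entry=0x2D007 [P=1 RW=1 US=1 PS=0]
  L2: frame=0x2D idx=23 entry=0x2F007 [P=1 RW=1 US=1 PS=0]
  ✓ 0x2F4E8  — 3 lookups
#1 VA=0x5C221C177 (r,kernel):
  L0: frame=0x27 idx=23 entry=0x33007 [P=1 RW=1 US=1 PS=0]
  L1: frame=0x33 idx=17 entry=0x35007 [P=1 RW=1 US=1 PS=0]
  L2: frame=0x35 idx=28 entry=0x37007 [P=1 RW=1 US=1 PS=0]
  ✓ 0x37177  — 3 lookups

Access #0 PA: 0x2F4E8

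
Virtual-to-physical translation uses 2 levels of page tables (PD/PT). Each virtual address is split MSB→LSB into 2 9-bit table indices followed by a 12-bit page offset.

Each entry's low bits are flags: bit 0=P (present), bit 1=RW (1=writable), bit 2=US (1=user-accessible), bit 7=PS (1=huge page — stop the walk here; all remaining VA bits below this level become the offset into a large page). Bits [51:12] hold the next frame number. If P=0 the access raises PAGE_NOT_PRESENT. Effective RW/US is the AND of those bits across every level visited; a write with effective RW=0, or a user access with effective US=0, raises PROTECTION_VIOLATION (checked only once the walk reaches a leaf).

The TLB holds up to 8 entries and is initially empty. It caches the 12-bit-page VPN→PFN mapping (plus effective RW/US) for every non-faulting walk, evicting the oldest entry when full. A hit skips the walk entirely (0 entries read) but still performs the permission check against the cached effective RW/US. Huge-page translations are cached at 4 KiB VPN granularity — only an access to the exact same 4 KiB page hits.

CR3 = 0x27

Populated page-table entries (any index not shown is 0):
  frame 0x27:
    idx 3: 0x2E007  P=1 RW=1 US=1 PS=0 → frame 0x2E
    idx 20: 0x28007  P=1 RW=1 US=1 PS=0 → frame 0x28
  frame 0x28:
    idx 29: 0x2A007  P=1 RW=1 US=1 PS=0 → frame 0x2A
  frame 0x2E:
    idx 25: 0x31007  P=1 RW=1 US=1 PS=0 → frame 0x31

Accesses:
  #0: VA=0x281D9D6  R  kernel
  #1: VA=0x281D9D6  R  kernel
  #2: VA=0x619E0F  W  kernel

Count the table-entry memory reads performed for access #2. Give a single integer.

Per-access translation:
#0 VA=0x281D9D6 (r,kernel):
  L0 @0x27[20] → 0x28007  P=1,RW=1,US=1,PS=0
  L1 @0x28[29] → 0x2A007  P=1,RW=1,US=1,PS=0
  → PA=0x2A9D6  (2 entries read)
#1 VA=0x281D9D6 (r,kernel):
  TLB hit vpn=0x281D → PA=0x2A9D6
#2 VA=0x619E0F (w,kernel):
  L0 @0x27[3] → 0x2E007  P=1,RW=1,US=1,PS=0
  L1 @0x2E[25] → 0x31007  P=1,RW=1,US=1,PS=0
  → PA=0x31E0F  (2 entries read)

Entries read for #2: 2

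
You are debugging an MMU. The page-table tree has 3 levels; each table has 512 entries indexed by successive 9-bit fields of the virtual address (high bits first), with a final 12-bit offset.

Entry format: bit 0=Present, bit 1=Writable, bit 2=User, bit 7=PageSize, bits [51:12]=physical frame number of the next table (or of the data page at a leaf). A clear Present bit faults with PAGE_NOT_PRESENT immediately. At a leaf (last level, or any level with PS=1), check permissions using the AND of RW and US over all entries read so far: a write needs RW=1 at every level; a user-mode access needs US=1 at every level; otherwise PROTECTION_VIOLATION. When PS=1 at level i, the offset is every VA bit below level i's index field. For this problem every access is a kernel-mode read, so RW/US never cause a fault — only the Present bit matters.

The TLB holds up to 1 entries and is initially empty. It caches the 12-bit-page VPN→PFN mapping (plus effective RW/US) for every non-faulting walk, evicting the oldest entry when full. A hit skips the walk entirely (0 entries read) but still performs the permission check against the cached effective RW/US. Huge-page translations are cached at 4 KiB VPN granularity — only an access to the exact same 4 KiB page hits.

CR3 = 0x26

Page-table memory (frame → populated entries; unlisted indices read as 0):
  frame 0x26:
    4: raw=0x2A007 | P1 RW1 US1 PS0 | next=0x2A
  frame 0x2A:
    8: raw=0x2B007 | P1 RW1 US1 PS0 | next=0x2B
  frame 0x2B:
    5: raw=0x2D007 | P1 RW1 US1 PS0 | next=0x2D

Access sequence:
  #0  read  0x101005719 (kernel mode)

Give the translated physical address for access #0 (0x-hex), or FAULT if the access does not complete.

Per-access translation:
#0 VA=0x101005719 (r,kernel):
  lvl0: tbl 0x26, slot 4 ⇒ 0x2A007 (P1/RW1/US1/PS0)
  lvl1: tbl 0x2A, slot 8 ⇒ 0x2B007 (P1/RW1/US1/PS0)
  lvl2: tbl 0x2B, slot 5 ⇒ 0x2D007 (P1/RW1/US1/PS0)
  → PA=0x2D719  (3 entries read)

Access #0 PA: 0x2D719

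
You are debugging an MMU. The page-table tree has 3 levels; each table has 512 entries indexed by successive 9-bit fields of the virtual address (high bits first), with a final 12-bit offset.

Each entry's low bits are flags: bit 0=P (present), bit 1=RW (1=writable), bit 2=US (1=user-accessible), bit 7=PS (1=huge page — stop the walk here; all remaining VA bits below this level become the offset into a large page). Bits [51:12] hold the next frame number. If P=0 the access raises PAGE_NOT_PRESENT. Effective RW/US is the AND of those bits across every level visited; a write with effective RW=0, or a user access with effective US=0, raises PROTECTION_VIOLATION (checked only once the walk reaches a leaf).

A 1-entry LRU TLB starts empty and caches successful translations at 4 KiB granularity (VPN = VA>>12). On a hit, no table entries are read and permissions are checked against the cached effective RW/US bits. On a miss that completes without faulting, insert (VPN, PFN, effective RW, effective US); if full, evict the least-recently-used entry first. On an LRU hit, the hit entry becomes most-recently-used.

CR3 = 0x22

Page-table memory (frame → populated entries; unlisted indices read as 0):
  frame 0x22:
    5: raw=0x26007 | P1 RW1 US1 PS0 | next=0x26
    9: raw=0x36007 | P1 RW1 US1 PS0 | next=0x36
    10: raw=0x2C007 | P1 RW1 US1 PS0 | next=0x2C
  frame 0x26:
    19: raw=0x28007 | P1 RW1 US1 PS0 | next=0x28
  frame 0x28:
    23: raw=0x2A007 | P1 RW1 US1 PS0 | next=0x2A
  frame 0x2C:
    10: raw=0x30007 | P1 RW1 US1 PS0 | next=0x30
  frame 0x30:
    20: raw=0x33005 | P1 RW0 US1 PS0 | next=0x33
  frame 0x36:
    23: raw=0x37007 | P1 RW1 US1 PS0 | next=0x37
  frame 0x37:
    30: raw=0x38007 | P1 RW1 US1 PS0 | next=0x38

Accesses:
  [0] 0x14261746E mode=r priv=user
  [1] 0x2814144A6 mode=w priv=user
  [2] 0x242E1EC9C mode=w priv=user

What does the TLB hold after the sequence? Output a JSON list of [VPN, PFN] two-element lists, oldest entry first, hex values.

Walk each access:
#0 VA=0x14261746E (r,user):
  [0] read 0x22 idx=5: raw=0x26007 flags P=1 W=1 U=1 S=0
  [1] read 0x26 idx=19: raw=0x28007 flags P=1 W=1 U=1 S=0
  [2] read 0x28 idx=23: raw=0x2A007 flags P=1 W=1 U=1 S=0
  → PA=0x2A46E  (3 entries read)
#1 VA=0x2814144A6 (w,user):
  [0] read 0x22 idx=10: raw=0x2C007 flags P=1 W=1 U=1 S=0
  [1] read 0x2C idx=10: raw=0x30007 flags P=1 W=1 U=1 S=0
  [2] read 0x30 idx=20: raw=0x33005 flags P=1 W=0 U=1 S=0
  → PROTECTION_VIOLATION  (3 entries read)
#2 VA=0x242E1EC9C (w,user):
  [0] read 0x22 idx=9: raw=0x36007 flags P=1 W=1 U=1 S=0
  [1] read 0x36 idx=23: raw=0x37007 flags P=1 W=1 U=1 S=0
  [2] read 0x37 idx=30: raw=0x38007 flags P=1 W=1 U=1 S=0
  → PA=0x38C9C  (3 entries read)

TLB: [["0x242E1E", "0x38"]]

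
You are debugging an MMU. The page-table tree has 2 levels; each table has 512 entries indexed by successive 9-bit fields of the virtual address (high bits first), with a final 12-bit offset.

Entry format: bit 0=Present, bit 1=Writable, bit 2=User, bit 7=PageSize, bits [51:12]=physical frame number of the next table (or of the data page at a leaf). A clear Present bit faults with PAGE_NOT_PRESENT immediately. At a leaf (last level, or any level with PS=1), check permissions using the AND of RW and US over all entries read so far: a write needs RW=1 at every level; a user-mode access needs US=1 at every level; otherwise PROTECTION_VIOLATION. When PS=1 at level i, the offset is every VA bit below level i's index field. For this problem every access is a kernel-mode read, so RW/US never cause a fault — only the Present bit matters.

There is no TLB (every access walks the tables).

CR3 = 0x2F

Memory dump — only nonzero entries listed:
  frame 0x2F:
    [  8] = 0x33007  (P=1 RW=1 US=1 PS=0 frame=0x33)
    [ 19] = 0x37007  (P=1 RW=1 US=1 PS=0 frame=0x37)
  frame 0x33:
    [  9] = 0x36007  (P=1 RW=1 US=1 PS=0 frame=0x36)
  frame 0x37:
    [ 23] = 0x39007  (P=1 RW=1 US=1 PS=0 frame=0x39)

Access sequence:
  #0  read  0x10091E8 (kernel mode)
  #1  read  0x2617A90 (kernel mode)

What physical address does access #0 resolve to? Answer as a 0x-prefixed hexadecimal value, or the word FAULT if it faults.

Walk each access:
#0 VA=0x10091E8 (r,kernel):
  lvl0: tbl 0x2F, slot 8 ⇒ 0x33007 (P1/RW1/US1/PS0)
  lvl1: tbl 0x33, slot 9 ⇒ 0x36007 (P1/RW1/US1/PS0)
  → PA=0x361E8  (2 entries read)
#1 VA=0x2617A90 (r,kernel):
  lvl0: tbl 0x2F, slot 19 ⇒ 0x37007 (P1/RW1/US1/PS0)
  lvl1: tbl 0x37, slot 23 ⇒ 0x39007 (P1/RW1/US1/PS0)
  → PA=0x39A90  (2 entries read)

Access #0 PA: 0x361E8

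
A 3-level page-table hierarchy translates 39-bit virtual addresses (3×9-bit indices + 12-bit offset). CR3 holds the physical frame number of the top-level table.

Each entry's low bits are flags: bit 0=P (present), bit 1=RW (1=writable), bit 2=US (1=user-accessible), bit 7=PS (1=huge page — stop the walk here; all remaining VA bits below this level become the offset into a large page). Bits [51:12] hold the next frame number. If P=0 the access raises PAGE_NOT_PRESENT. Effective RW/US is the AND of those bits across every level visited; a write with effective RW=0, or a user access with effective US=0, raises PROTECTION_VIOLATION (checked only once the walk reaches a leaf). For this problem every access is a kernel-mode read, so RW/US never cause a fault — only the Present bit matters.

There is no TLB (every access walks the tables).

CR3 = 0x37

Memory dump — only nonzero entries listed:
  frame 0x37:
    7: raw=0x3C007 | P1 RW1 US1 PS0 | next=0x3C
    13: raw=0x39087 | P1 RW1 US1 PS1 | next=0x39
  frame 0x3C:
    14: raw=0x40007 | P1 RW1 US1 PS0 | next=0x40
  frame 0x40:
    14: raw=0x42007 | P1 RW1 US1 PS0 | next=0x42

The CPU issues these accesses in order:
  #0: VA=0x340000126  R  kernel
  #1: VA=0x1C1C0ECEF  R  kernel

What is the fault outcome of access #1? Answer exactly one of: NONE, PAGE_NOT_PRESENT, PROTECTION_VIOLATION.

Walk each access:
#0 VA=0x340000126 (r,kernel):
  L0 @0x37[13] → 0x39087  P=1,RW=1,US=1,PS=1
  ✓ 0x39126 (huge @L0)  — 1 lookups
#1 VA=0x1C1C0ECEF (r,kernel):
  L0 @0x37[7] → 0x3C007  P=1,RW=1,US=1,PS=0
  L1 @0x3C[14] → 0x40007  P=1,RW=1,US=1,PS=0
  L2 @0x40[14] → 0x42007  P=1,RW=1,US=1,PS=0
  ✓ 0x42CEF  — 3 lookups

Access #1 fault: NONE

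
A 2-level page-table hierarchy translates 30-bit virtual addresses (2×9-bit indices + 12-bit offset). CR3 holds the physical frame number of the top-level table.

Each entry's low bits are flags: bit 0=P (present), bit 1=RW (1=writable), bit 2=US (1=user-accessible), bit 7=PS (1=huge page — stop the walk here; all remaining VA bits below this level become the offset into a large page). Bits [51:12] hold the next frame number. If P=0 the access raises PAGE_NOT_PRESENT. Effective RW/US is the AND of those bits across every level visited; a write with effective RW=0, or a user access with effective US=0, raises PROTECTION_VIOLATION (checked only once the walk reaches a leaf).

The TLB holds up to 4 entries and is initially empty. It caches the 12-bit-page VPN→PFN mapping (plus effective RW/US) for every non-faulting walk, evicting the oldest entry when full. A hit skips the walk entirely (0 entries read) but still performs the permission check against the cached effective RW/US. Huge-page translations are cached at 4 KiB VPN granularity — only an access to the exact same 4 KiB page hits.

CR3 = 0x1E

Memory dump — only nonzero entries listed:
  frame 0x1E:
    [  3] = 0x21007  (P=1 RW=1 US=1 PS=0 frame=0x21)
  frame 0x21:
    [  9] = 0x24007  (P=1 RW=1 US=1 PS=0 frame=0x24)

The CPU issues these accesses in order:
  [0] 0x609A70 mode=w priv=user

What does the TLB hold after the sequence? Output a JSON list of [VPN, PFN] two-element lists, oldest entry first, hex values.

Trace:
#0 VA=0x609A70 (w,user):
  L0 @0x1E[3] → 0x21007  P=1,RW=1,US=1,PS=0
  L1 @0x21[9] → 0x24007  P=1,RW=1,US=1,PS=0
  → PA=0x24A70  (2 entries read)

TLB: [["0x609", "0x24"]]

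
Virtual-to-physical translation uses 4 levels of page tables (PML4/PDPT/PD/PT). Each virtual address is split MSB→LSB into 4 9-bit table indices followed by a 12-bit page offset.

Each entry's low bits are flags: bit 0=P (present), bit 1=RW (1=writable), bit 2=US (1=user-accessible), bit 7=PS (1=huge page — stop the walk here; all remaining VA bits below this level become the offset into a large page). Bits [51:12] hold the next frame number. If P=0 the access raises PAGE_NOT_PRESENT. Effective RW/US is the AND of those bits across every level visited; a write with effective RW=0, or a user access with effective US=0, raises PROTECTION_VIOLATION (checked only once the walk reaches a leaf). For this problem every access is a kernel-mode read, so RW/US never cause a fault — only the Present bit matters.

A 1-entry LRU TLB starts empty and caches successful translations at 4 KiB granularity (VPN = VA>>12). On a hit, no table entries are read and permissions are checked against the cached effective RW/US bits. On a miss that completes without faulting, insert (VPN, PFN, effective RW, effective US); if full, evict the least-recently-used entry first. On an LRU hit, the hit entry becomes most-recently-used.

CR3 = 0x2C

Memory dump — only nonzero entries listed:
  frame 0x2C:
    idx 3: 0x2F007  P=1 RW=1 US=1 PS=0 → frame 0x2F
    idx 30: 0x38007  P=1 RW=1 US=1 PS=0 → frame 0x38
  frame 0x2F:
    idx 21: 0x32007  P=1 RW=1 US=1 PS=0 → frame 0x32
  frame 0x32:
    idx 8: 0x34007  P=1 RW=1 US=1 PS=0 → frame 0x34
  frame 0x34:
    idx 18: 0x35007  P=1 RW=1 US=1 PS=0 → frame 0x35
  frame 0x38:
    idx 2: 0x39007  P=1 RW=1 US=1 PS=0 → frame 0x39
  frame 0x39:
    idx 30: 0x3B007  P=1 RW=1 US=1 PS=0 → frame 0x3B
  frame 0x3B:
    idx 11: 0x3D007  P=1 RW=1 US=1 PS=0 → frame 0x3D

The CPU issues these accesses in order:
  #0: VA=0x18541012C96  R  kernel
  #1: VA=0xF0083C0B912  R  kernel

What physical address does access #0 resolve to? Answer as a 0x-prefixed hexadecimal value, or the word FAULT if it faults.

Per-access translation:
#0 VA=0x18541012C96 (r,kernel):
  lvl0: tbl 0x2C, slot 3 ⇒ 0x2F007 (P1/RW1/US1/PS0)
  lvl1: tbl 0x2F, slot 21 ⇒ 0x32007 (P1/RW1/US1/PS0)
  lvl2: tbl 0x32, slot 8 ⇒ 0x34007 (P1/RW1/US1/PS0)
  lvl3: tbl 0x34, slot 18 ⇒ 0x35007 (P1/RW1/US1/PS0)
  ⇒ phys 0x35C96  [4 reads]
#1 VA=0xF0083C0B912 (r,kernel):
  lvl0: tbl 0x2C, slot 30 ⇒ 0x38007 (P1/RW1/US1/PS0)
  lvl1: tbl 0x38, slot 2 ⇒ 0x39007 (P1/RW1/US1/PS0)
  lvl2: tbl 0x39, slot 30 ⇒ 0x3B007 (P1/RW1/US1/PS0)
  lvl3: tbl 0x3B, slot 11 ⇒ 0x3D007 (P1/RW1/US1/PS0)
  ⇒ phys 0x3D912  [4 reads]

Access #0 PA: 0x35C96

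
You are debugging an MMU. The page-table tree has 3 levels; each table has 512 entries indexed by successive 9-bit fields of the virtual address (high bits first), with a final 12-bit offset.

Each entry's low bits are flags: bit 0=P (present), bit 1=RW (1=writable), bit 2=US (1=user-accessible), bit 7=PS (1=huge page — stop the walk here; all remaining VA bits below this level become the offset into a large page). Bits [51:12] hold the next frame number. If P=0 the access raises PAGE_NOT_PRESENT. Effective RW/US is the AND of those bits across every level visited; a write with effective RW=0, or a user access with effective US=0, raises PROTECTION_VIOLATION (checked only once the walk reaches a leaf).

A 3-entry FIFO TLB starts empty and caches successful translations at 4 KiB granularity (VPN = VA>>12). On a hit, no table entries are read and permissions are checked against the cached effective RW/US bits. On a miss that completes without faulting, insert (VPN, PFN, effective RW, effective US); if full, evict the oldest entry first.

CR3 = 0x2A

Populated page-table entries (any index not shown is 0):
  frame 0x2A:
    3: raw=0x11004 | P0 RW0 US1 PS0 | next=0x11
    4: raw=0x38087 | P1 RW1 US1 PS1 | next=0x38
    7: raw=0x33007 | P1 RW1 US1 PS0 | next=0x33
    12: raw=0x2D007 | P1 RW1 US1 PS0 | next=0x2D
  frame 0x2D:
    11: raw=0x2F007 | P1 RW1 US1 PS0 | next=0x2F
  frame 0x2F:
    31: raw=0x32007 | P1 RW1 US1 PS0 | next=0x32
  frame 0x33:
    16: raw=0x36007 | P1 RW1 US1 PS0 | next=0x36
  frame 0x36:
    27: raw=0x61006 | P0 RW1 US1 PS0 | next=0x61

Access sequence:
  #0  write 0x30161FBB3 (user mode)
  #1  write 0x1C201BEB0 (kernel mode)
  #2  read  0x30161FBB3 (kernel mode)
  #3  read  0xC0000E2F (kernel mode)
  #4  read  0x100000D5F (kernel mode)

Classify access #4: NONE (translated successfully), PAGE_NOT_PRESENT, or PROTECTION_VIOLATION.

Walk each access:
#0 VA=0x30161FBB3 (w,user):
  L0 @0x2A[12] → 0x2D007  P=1,RW=1,US=1,PS=0
  L1 @0x2D[11] → 0x2F007  P=1,RW=1,US=1,PS=0
  L2 @0x2F[31] → 0x32007  P=1,RW=1,US=1,PS=0
  ✓ 0x32BB3  — 3 lookups
#1 VA=0x1C201BEB0 (w,kernel):
  L0 @0x2A[7] → 0x33007  P=1,RW=1,US=1,PS=0
  L1 @0x33[16] → 0x36007  P=1,RW=1,US=1,PS=0
  L2 @0x36[27] → 0x61006  P=0,RW=1,US=1,PS=0
  → PAGE_NOT_PRESENT  (3 entries read)
#2 VA=0x30161FBB3 (r,kernel):
  TLB hit vpn=0x30161F → PA=0x32BB3
#3 VA=0xC0000E2F (r,kernel):
  L0 @0x2A[3] → 0x11004  P=0,RW=0,US=1,PS=0
  → PAGE_NOT_PRESENT  (1 entries read)
#4 VA=0x100000D5F (r,kernel):
  L0 @0x2A[4] → 0x38087  P=1,RW=1,US=1,PS=1
  ✓ 0x38D5F (huge @L0)  — 1 lookups

Access #4 fault: NONE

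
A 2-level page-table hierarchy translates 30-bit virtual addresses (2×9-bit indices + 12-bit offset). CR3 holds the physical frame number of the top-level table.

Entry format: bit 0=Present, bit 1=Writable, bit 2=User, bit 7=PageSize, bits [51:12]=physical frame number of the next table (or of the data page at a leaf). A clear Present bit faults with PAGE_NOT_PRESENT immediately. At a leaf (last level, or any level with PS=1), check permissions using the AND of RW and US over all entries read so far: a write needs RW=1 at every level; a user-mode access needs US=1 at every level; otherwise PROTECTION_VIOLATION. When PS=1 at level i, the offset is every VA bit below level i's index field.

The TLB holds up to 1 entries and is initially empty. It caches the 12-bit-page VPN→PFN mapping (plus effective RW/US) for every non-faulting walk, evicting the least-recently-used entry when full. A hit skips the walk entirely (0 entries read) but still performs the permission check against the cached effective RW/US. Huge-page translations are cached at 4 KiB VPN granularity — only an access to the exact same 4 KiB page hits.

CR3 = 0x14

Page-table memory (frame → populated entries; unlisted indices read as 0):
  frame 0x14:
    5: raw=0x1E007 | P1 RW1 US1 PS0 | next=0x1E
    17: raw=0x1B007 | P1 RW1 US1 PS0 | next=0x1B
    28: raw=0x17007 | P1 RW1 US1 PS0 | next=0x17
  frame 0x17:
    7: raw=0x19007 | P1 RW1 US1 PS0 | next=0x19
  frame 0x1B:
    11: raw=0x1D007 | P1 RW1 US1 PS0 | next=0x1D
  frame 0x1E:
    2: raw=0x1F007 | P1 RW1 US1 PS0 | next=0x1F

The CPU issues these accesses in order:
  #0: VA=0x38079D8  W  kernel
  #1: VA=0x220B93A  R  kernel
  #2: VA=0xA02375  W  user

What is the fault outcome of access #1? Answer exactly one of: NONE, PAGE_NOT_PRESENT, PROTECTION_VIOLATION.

Per-access translation:
#0 VA=0x38079D8 (w,kernel):
  L0 @0x14[28] → 0x17007  P=1,RW=1,US=1,PS=0
  L1 @0x17[7] → 0x19007  P=1,RW=1,US=1,PS=0
  ✓ 0x199D8  — 2 lookups
#1 VA=0x220B93A (r,kernel):
  L0 @0x14[17] → 0x1B007  P=1,RW=1,US=1,PS=0
  L1 @0x1B[11] → 0x1D007  P=1,RW=1,US=1,PS=0
  ✓ 0x1D93A  — 2 lookups
#2 VA=0xA02375 (w,user):
  L0 @0x14[5] → 0x1E007  P=1,RW=1,US=1,PS=0
  L1 @0x1E[2] → 0x1F007  P=1,RW=1,US=1,PS=0
  ✓ 0x1F375  — 2 lookups

Access #1 fault: NONE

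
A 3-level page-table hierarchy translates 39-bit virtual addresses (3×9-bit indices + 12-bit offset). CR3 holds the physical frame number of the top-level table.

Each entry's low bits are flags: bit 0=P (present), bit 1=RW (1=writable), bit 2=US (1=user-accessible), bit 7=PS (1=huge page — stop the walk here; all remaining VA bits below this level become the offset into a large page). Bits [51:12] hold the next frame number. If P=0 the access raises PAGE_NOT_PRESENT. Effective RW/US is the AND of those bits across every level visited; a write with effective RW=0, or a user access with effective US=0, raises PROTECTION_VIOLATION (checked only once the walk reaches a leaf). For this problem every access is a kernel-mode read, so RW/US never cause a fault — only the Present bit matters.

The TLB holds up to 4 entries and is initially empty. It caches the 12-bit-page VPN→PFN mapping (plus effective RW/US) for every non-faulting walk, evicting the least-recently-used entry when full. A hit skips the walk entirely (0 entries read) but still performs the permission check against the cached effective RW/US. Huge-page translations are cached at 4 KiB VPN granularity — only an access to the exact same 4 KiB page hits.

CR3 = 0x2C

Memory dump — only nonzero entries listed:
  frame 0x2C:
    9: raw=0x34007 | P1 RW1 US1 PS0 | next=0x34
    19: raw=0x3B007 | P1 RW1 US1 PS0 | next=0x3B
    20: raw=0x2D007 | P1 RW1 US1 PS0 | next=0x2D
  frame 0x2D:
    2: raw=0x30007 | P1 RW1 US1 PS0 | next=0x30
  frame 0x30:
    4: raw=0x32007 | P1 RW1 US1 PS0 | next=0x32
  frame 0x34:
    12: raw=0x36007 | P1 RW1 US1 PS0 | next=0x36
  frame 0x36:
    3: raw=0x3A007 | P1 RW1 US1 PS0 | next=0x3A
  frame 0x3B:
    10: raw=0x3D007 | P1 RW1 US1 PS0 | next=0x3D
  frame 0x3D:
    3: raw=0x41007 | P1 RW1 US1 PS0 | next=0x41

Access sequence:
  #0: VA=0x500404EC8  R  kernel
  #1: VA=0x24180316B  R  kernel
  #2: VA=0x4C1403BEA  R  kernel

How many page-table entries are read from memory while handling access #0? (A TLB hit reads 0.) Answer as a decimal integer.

Walk each access:
#0 VA=0x500404EC8 (r,kernel):
  [0] read 0x2C idx=20: raw=0x2D007 flags P=1 W=1 U=1 S=0
  [1] read 0x2D idx=2: raw=0x30007 flags P=1 W=1 U=1 S=0
  [2] read 0x30 idx=4: raw=0x32007 flags P=1 W=1 U=1 S=0
  → PA=0x32EC8  (3 entries read)
#1 VA=0x24180316B (r,kernel):
  [0] read 0x2C idx=9: raw=0x34007 flags P=1 W=1 U=1 S=0
  [1] read 0x34 idx=12: raw=0x36007 flags P=1 W=1 U=1 S=0
  [2] read 0x36 idx=3: raw=0x3A007 flags P=1 W=1 U=1 S=0
  → PA=0x3A16B  (3 entries read)
#2 VA=0x4C1403BEA (r,kernel):
  [0] read 0x2C idx=19: raw=0x3B007 flags P=1 W=1 U=1 S=0
  [1] read 0x3B idx=10: raw=0x3D007 flags P=1 W=1 U=1 S=0
  [2] read 0x3D idx=3: raw=0x41007 flags P=1 W=1 U=1 S=0
  → PA=0x41BEA  (3 entries read)

Entries read for #0: 3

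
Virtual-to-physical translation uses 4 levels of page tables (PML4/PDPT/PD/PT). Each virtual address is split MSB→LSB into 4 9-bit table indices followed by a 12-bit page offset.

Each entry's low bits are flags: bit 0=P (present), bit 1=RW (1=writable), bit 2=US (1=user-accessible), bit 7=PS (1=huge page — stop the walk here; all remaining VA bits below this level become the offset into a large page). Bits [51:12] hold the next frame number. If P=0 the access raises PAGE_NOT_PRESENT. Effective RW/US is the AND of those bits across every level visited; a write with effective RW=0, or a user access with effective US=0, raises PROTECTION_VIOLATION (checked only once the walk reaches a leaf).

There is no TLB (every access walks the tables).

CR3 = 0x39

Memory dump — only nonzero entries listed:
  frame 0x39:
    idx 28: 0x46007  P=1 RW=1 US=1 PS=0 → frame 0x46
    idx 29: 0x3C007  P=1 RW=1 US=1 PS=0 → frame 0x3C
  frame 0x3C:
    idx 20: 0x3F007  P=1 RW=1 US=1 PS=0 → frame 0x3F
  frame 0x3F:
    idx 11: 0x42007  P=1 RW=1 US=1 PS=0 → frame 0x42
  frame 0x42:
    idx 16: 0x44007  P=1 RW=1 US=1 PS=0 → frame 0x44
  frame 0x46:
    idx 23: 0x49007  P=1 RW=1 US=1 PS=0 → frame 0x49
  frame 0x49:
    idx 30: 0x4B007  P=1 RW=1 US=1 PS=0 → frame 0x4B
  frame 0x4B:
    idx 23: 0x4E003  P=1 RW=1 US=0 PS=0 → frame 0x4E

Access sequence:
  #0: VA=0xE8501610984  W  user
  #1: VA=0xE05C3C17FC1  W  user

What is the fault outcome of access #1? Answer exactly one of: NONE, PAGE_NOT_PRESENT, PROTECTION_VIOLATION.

Walk each access:
#0 VA=0xE8501610984 (w,user):
  lvl0: tbl 0x39, slot 29 ⇒ 0x3C007 (P1/RW1/US1/PS0)
  lvl1: tbl 0x3C, slot 20 ⇒ 0x3F007 (P1/RW1/US1/PS0)
  lvl2: tbl 0x3F, slot 11 ⇒ 0x42007 (P1/RW1/US1/PS0)
  lvl3: tbl 0x42, slot 16 ⇒ 0x44007 (P1/RW1/US1/PS0)
  ⇒ phys 0x44984  [4 reads]
#1 VA=0xE05C3C17FC1 (w,user):
  lvl0: tbl 0x39, slot 28 ⇒ 0x46007 (P1/RW1/US1/PS0)
  lvl1: tbl 0x46, slot 23 ⇒ 0x49007 (P1/RW1/US1/PS0)
  lvl2: tbl 0x49, slot 30 ⇒ 0x4B007 (P1/RW1/US1/PS0)
  lvl3: tbl 0x4B, slot 23 ⇒ 0x4E003 (P1/RW1/US0/PS0)
  → PROTECTION_VIOLATION  (4 entries read)

Access #1 fault: PROTECTION_VIOLATION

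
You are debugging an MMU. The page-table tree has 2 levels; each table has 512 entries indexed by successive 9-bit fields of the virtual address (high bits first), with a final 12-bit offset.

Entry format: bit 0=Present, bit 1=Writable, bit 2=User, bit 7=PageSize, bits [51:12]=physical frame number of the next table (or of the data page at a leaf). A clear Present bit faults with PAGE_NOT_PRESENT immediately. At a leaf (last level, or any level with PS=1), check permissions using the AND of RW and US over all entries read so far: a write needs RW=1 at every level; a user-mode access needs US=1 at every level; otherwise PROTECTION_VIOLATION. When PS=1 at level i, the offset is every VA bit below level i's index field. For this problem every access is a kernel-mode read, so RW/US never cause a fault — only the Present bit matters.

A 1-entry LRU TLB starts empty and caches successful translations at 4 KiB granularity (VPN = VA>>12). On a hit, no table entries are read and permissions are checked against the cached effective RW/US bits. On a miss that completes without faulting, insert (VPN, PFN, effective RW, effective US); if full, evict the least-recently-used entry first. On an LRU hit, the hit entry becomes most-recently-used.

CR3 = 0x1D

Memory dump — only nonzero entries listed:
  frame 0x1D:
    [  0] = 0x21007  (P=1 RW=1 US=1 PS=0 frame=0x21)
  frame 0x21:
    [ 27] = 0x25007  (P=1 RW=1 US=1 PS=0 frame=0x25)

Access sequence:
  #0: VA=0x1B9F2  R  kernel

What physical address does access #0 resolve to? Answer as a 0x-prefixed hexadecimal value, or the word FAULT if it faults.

Walk each access:
#0 VA=0x1B9F2 (r,kernel):
  L0: frame=0x1D idx=0 entry=0x21007 [P=1 RW=1 US=1 PS=0]
  L1: frame=0x21 idx=27 entry=0x25007 [P=1 RW=1 US=1 PS=0]
  ✓ 0x259F2  — 2 lookups

Access #0 PA: 0x259F2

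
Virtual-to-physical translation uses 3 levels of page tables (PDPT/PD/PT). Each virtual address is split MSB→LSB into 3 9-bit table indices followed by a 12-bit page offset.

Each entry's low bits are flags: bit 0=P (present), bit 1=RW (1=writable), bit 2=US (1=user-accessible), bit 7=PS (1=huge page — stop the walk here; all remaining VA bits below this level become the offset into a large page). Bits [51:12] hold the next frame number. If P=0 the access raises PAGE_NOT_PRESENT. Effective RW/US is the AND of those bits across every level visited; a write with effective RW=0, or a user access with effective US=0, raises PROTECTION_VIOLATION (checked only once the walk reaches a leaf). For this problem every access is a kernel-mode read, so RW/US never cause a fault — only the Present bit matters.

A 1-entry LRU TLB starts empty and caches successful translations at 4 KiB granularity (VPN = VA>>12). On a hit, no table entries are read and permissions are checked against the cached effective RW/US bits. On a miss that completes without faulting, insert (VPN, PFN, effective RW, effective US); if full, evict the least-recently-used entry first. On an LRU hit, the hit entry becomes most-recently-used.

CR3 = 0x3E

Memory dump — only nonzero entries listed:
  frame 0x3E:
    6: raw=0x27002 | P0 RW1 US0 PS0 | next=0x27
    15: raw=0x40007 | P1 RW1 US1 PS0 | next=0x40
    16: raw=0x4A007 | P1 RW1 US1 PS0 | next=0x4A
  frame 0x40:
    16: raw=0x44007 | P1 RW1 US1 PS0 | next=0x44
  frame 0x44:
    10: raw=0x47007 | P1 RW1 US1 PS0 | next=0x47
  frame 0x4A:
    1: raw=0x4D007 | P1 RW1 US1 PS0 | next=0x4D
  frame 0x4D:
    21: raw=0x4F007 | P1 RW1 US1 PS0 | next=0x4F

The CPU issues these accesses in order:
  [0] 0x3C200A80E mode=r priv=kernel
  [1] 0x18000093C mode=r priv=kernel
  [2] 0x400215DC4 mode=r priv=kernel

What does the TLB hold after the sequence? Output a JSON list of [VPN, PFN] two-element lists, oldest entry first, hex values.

Per-access translation:
#0 VA=0x3C200A80E (r,kernel):
  [0] read 0x3E idx=15: raw=0x40007 flags P=1 W=1 U=1 S=0
  [1] read 0x40 idx=16: raw=0x44007 flags P=1 W=1 U=1 S=0
  [2] read 0x44 idx=10: raw=0x47007 flags P=1 W=1 U=1 S=0
  ✓ 0x4780E  — 3 lookups
#1 VA=0x18000093C (r,kernel):
  [0] read 0x3E idx=6: raw=0x27002 flags P=0 W=1 U=0 S=0
  ⇒ fault: PAGE_NOT_PRESENT  — 1 lookups
#2 VA=0x400215DC4 (r,kernel):
  [0] read 0x3E idx=16: raw=0x4A007 flags P=1 W=1 U=1 S=0
  [1] read 0x4A idx=1: raw=0x4D007 flags P=1 W=1 U=1 S=0
  [2] read 0x4D idx=21: raw=0x4F007 flags P=1 W=1 U=1 S=0
  ✓ 0x4FDC4  — 3 lookups

TLB: [["0x400215", "0x4F"]]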